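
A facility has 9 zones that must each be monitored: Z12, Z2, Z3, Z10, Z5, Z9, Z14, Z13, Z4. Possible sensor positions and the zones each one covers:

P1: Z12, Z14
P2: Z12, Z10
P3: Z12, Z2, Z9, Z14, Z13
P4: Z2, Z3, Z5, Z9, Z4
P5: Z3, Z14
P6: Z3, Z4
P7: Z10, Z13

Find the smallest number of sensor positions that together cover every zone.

3

P1, P4, P7 together cover {Z12, Z2, Z3, Z10, Z5, Z9, Z14, Z13, Z4} — every zone.
No 2 of the 7 sensor positions cover everything (all 21 pairs fall short), so 3 is minimum.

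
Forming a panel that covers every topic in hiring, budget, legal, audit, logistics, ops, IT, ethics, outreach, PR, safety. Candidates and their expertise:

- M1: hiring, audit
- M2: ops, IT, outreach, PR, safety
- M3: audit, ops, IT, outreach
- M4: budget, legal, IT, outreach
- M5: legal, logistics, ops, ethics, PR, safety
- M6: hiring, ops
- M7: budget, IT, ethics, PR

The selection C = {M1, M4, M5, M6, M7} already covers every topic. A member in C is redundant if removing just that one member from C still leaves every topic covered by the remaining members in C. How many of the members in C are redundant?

2

Drop M1: audit uncovered — not redundant.
Drop M4: outreach uncovered — not redundant.
Drop M5: logistics, safety uncovered — not redundant.
Drop M6: the rest still cover every topic — redundant.
Drop M7: the rest still cover every topic — redundant.
2 redundant: M6, M7.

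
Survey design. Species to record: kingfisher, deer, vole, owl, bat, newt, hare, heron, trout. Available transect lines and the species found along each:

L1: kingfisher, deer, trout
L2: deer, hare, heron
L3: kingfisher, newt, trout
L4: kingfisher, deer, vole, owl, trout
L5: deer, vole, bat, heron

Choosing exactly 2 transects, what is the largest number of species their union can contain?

7

Choosing L2, L4 covers {kingfisher, deer, vole, owl, hare, heron, trout} — 7 species.
No choice of 2 transects does better; here bat, newt are left uncovered.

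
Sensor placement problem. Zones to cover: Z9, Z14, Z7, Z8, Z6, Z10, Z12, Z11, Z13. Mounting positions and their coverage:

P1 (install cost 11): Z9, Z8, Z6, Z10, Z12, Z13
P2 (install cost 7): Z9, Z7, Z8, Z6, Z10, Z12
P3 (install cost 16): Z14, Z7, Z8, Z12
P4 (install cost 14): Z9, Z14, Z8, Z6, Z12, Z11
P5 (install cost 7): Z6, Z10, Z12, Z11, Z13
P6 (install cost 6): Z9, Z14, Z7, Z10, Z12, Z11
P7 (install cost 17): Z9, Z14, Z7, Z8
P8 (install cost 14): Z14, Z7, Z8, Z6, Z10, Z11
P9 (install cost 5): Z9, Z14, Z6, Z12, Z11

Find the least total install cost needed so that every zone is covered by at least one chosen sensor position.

P1, P6 cover every zone at install cost 11 + 6 = 17.
Any cover uses at least 2 sensor positions; among all covering selections none totals below 17.
Greedy by coverage-per-install cost would pick P6, P2, P5 for 20 — worse than the optimum 17.

17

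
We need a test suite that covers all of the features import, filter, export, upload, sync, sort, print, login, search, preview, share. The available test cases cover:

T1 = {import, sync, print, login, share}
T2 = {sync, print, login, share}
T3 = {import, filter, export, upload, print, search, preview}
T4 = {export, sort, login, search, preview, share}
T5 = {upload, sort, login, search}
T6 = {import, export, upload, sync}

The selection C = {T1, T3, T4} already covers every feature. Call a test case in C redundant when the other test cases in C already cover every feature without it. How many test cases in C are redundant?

Drop T1: sync uncovered — not redundant.
Drop T3: filter, upload uncovered — not redundant.
Drop T4: sort uncovered — not redundant.
None of the test cases in C is redundant.

0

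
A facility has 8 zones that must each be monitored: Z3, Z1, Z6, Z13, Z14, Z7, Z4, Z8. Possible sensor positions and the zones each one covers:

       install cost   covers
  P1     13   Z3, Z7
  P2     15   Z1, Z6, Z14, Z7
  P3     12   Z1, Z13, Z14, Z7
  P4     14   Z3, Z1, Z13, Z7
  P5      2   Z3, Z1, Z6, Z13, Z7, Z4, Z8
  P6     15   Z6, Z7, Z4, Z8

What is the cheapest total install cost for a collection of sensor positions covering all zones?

P3, P5 cover every zone at install cost 12 + 2 = 14.
Any cover uses at least 2 sensor positions; among all covering selections none totals below 14.

14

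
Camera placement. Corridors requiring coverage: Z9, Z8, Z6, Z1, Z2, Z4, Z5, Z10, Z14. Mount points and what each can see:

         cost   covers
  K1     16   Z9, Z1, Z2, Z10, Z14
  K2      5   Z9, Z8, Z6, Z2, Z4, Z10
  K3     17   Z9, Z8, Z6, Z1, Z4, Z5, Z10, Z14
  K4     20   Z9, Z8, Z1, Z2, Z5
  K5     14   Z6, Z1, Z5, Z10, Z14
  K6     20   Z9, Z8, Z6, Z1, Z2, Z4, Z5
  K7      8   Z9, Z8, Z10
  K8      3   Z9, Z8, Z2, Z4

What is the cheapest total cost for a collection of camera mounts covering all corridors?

K5, K8 cover every corridor at cost 14 + 3 = 17.
Any cover uses at least 2 camera mounts; among all covering selections none totals below 17.

17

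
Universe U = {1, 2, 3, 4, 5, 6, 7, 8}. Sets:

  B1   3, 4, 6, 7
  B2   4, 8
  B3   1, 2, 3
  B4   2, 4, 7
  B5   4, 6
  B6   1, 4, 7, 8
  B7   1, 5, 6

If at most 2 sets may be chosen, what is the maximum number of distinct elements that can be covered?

Choosing B1, B3 covers {1, 2, 3, 4, 6, 7} — 6 elements.
No choice of 2 sets does better; here 5, 8 are left uncovered.

6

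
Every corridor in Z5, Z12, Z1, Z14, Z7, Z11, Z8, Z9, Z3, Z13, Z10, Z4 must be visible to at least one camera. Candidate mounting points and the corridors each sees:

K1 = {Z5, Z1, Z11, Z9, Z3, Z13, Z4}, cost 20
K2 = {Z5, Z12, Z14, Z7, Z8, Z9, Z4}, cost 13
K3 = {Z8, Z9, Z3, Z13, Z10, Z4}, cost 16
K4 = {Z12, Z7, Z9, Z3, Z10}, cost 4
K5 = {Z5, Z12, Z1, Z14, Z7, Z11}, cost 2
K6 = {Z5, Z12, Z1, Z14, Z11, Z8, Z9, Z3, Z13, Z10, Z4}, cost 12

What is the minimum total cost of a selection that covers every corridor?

14

K5, K6 cover every corridor at cost 2 + 12 = 14.
Any cover uses at least 2 camera mounts; among all covering selections none totals below 14.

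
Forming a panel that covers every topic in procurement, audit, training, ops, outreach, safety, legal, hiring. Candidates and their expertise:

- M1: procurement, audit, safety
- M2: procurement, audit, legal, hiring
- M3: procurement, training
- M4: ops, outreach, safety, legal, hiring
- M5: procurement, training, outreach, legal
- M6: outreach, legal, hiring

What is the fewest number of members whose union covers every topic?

3

M1, M3, M4 together cover {procurement, audit, training, ops, outreach, safety, legal, hiring} — every topic.
No 2 of the 6 members cover everything (all 15 pairs fall short), so 3 is minimum.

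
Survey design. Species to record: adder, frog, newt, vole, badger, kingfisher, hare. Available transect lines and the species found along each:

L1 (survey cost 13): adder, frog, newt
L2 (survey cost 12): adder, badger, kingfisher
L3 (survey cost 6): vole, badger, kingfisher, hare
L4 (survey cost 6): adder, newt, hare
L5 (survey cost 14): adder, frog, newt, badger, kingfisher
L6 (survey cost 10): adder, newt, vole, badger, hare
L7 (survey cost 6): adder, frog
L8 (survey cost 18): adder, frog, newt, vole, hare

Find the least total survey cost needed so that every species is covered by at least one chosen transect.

18

L3, L4, L7 cover every species at survey cost 6 + 6 + 6 = 18.
Any cover uses at least 2 transects; among all covering selections none totals below 18.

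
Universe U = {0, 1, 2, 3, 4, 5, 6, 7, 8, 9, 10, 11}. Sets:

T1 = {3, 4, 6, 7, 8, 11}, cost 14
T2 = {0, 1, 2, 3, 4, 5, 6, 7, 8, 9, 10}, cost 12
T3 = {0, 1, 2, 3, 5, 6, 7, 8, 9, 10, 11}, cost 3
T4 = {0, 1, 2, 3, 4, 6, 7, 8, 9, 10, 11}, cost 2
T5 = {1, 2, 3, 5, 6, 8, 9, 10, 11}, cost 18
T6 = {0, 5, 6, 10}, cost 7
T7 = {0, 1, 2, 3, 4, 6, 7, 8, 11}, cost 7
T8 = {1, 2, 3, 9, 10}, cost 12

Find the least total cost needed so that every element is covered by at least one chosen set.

T3, T4 cover every element at cost 3 + 2 = 5.
Any cover uses at least 2 sets; among all covering selections none totals below 5.

5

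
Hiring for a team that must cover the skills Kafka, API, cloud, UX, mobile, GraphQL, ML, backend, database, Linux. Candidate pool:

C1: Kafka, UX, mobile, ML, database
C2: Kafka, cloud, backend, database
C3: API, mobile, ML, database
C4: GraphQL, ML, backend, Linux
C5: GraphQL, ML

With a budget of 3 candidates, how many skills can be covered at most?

Choosing C1, C2, C4 covers {Kafka, cloud, UX, mobile, GraphQL, ML, backend, database, Linux} — 9 skills.
No choice of 3 candidates does better; here API is left uncovered.

9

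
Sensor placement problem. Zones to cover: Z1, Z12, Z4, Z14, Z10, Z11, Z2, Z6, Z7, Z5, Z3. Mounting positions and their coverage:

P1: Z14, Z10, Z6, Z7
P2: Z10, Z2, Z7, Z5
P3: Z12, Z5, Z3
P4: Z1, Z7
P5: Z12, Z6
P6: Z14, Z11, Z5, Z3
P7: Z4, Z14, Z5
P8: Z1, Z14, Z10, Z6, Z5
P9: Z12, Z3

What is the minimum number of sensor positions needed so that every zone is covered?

5

P2, P3, P6, P7, P8 together cover {Z1, Z12, Z4, Z14, Z10, Z11, Z2, Z6, Z7, Z5, Z3} — every zone.
No 4 of the 9 sensor positions cover everything (all 126 size-4 selections fall short), so 5 is minimum.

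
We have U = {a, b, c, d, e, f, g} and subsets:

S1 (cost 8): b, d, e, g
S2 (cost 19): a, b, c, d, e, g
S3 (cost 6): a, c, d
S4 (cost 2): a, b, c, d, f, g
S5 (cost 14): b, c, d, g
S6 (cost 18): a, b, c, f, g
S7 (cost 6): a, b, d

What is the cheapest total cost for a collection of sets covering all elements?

10

S1, S4 cover every element at cost 8 + 2 = 10.
Any cover uses at least 2 sets; among all covering selections none totals below 10.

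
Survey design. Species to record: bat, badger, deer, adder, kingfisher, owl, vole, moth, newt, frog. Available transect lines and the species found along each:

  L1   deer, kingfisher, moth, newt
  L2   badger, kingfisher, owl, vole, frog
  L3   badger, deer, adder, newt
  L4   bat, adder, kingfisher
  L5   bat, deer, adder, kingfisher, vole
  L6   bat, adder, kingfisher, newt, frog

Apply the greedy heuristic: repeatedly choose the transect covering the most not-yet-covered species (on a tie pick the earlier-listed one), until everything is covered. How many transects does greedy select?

Pick 1: L2 covers 5 new species (badger, kingfisher, owl, vole, frog).
Pick 2: L1 covers 3 new species (deer, moth, newt).
Pick 3: L4 covers 2 new species (bat, adder).
Greedy uses 3 transects.

3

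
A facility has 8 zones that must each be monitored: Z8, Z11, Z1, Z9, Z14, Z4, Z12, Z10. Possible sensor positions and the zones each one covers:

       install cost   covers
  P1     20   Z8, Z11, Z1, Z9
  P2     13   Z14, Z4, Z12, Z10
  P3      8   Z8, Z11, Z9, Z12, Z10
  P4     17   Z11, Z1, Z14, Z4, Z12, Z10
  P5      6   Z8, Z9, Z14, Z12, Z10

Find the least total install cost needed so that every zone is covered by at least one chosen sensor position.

23

P4, P5 cover every zone at install cost 17 + 6 = 23.
Any cover uses at least 2 sensor positions; among all covering selections none totals below 23.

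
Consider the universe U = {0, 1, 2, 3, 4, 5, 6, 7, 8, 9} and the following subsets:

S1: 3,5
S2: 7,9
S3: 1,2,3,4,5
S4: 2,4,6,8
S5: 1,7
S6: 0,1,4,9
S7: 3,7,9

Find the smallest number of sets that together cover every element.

S1, S2, S4, S6 together cover {0, 1, 2, 3, 4, 5, 6, 7, 8, 9} — every element.
No 3 of the 7 sets cover everything (all 35 triples fall short), so 4 is minimum.

4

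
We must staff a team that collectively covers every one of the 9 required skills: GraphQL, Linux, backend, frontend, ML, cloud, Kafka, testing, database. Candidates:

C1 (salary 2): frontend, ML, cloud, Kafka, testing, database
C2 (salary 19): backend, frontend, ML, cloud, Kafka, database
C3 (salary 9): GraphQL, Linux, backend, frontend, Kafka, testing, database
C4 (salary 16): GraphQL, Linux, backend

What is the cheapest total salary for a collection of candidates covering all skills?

C1, C3 cover every skill at salary 2 + 9 = 11.
Any cover uses at least 2 candidates; among all covering selections none totals below 11.

11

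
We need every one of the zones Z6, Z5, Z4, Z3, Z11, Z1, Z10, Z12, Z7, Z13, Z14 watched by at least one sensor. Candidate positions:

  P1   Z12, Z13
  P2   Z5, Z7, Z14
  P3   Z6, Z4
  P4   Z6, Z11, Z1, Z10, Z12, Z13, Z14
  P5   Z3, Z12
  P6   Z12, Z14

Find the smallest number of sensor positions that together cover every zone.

P2, P3, P4, P5 together cover {Z6, Z5, Z4, Z3, Z11, Z1, Z10, Z12, Z7, Z13, Z14} — every zone.
No 3 of the 6 sensor positions cover everything (all 20 triples fall short), so 4 is minimum.

4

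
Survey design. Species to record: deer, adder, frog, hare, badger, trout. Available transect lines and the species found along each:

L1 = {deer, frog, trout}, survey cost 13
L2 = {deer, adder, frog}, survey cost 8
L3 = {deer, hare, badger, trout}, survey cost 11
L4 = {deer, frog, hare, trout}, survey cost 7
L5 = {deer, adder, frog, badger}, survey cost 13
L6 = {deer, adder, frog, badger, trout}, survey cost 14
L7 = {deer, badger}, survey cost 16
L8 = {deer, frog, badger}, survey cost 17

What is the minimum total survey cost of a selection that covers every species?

19

L2, L3 cover every species at survey cost 8 + 11 = 19.
Any cover uses at least 2 transects; among all covering selections none totals below 19.
Greedy by coverage-per-survey cost would pick L4, L5 for 20 — worse than the optimum 19.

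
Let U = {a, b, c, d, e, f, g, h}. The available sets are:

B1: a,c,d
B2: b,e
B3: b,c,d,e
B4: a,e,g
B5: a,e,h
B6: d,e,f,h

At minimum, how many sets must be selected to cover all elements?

B3, B4, B6 together cover {a, b, c, d, e, f, g, h} — every element.
No 2 of the 6 sets cover everything (all 15 pairs fall short), so 3 is minimum.

3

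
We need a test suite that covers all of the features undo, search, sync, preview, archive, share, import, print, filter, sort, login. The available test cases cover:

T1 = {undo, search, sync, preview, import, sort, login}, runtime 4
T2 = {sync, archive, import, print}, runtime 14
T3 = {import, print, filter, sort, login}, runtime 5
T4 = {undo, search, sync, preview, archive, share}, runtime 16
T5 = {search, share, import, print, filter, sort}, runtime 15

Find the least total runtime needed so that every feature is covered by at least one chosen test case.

T3, T4 cover every feature at runtime 5 + 16 = 21.
Any cover uses at least 2 test cases; among all covering selections none totals below 21.

21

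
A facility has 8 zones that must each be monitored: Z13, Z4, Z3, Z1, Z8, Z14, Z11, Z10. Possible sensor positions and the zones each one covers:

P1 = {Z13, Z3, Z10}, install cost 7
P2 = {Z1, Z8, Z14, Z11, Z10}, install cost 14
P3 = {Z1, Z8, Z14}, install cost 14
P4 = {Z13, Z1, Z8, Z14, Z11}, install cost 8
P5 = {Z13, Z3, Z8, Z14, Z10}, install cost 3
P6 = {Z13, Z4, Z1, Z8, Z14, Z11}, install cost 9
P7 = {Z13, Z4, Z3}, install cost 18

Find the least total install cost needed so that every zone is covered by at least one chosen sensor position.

12

P5, P6 cover every zone at install cost 3 + 9 = 12.
Any cover uses at least 2 sensor positions; among all covering selections none totals below 12.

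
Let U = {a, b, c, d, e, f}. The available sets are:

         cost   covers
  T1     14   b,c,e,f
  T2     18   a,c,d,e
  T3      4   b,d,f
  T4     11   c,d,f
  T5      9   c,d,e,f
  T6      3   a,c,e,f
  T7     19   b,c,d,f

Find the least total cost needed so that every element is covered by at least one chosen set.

7

T3, T6 cover every element at cost 4 + 3 = 7.
Any cover uses at least 2 sets; among all covering selections none totals below 7.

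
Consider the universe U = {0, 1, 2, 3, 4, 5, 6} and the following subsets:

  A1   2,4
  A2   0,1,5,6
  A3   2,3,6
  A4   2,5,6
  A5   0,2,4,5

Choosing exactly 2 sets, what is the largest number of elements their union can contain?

6

Choosing A1, A2 covers {0, 1, 2, 4, 5, 6} — 6 elements.
No choice of 2 sets does better; here 3 is left uncovered.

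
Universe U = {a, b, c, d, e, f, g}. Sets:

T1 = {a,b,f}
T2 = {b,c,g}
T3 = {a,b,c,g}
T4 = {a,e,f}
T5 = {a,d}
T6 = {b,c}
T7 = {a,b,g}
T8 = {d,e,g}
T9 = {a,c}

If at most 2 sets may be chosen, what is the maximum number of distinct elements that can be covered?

6

Choosing T1, T8 covers {a, b, d, e, f, g} — 6 elements.
No choice of 2 sets does better; here c is left uncovered.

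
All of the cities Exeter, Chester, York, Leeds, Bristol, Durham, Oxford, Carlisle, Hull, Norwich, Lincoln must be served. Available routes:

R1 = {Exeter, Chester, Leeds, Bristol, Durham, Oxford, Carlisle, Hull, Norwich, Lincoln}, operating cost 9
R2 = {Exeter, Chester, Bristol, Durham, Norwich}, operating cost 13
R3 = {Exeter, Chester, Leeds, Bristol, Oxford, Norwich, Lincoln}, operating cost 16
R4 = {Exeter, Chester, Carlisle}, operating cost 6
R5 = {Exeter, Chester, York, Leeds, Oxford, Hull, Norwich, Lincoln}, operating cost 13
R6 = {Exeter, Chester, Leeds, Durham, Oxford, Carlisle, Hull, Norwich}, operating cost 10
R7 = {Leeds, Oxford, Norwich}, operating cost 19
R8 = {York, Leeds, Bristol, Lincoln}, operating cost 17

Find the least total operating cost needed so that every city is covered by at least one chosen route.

22

R1, R5 cover every city at operating cost 9 + 13 = 22.
Any cover uses at least 2 routes; among all covering selections none totals below 22.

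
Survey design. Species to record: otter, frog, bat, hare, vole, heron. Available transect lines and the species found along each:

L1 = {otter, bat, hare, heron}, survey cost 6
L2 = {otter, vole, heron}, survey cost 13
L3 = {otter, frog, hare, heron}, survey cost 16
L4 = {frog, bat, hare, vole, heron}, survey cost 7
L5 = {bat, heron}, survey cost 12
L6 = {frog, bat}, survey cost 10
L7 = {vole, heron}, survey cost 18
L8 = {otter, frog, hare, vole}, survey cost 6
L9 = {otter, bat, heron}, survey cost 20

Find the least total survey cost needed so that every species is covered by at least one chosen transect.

12

L1, L8 cover every species at survey cost 6 + 6 = 12.
Any cover uses at least 2 transects; among all covering selections none totals below 12.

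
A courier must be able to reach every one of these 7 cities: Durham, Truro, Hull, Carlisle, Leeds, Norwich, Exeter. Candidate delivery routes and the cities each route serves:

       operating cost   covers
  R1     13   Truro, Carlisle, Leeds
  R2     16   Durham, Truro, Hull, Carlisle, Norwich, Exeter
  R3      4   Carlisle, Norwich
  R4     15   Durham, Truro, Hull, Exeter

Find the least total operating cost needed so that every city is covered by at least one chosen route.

29

R1, R2 cover every city at operating cost 13 + 16 = 29.
Any cover uses at least 2 routes; among all covering selections none totals below 29.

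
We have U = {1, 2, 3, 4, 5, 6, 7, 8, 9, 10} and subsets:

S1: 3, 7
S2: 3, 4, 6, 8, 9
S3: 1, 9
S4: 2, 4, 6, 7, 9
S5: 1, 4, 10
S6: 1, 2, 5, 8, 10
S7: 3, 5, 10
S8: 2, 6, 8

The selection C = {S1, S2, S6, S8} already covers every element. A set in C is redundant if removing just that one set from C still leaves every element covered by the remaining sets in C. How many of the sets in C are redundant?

1

Drop S1: 7 uncovered — not redundant.
Drop S2: 4, 9 uncovered — not redundant.
Drop S6: 1, 5, 10 uncovered — not redundant.
Drop S8: the rest still cover every element — redundant.
1 redundant: S8.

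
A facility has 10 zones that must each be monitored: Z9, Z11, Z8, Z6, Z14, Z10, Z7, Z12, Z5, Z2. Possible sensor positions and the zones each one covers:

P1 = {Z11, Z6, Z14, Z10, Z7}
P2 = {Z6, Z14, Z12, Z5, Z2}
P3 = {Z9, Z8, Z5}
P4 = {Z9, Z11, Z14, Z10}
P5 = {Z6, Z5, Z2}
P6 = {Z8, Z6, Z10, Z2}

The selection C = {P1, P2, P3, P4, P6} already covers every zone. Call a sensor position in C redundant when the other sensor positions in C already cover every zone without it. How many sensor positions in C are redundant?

Drop P1: Z7 uncovered — not redundant.
Drop P2: Z12 uncovered — not redundant.
Drop P3: the rest still cover every zone — redundant.
Drop P4: the rest still cover every zone — redundant.
Drop P6: the rest still cover every zone — redundant.
3 redundant: P3, P4, P6.

3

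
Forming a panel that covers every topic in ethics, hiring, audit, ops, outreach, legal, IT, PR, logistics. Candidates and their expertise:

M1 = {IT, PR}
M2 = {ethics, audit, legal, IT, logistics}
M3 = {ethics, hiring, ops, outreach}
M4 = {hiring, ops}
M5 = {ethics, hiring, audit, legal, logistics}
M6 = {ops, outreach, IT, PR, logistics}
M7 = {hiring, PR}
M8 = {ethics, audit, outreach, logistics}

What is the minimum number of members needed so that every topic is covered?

M5, M6 together cover {ethics, hiring, audit, ops, outreach, legal, IT, PR, logistics} — every topic.
No single member contains all 9 topics, so 2 is optimal.

2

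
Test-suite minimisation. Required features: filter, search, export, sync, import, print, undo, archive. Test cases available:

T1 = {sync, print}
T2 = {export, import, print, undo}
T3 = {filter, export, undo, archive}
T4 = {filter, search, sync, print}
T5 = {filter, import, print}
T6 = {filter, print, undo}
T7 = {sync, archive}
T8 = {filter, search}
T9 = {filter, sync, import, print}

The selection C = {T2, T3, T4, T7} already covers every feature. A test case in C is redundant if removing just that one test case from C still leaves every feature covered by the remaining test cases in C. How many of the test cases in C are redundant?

2

Drop T2: import uncovered — not redundant.
Drop T3: the rest still cover every feature — redundant.
Drop T4: search uncovered — not redundant.
Drop T7: the rest still cover every feature — redundant.
2 redundant: T3, T7.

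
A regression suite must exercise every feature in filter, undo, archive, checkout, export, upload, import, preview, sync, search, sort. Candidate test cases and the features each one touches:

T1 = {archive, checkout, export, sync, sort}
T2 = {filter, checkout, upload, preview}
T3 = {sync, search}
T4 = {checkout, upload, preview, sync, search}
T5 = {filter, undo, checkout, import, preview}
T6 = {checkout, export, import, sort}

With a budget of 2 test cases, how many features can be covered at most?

Choosing T1, T5 covers {filter, undo, archive, checkout, export, import, preview, sync, sort} — 9 features.
No choice of 2 test cases does better; here upload, search are left uncovered.

9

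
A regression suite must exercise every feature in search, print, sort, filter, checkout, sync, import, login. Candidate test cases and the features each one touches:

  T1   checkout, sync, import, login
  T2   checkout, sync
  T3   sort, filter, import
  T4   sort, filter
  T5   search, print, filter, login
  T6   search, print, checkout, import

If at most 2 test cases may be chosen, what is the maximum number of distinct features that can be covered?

7

Choosing T1, T5 covers {search, print, filter, checkout, sync, import, login} — 7 features.
No choice of 2 test cases does better; here sort is left uncovered.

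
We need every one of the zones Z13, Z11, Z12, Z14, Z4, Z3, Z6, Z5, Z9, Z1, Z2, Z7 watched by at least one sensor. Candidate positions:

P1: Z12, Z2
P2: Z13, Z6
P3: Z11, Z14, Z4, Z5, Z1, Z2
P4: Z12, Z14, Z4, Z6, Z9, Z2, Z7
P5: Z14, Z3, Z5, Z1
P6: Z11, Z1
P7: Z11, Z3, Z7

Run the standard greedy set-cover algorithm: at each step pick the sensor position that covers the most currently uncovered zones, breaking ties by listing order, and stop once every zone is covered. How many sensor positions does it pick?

4

Pick 1: P4 covers 7 new zones (Z12, Z14, Z4, Z6, Z9, Z2, Z7).
Pick 2: P3 covers 3 new zones (Z11, Z5, Z1).
Pick 3: P2 covers 1 new zones (Z13).
Pick 4: P5 covers 1 new zones (Z3).
Greedy uses 4 sensor positions.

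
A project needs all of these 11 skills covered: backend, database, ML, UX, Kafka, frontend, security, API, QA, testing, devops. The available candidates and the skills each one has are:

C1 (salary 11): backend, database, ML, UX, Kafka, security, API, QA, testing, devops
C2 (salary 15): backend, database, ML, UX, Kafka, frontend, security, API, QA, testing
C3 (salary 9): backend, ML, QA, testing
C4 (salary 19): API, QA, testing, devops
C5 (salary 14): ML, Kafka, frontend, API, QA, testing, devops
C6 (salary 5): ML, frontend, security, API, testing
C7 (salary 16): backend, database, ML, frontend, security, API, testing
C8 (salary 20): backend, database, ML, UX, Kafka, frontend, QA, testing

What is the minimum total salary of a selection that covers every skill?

C1, C6 cover every skill at salary 11 + 5 = 16.
Any cover uses at least 2 candidates; among all covering selections none totals below 16.

16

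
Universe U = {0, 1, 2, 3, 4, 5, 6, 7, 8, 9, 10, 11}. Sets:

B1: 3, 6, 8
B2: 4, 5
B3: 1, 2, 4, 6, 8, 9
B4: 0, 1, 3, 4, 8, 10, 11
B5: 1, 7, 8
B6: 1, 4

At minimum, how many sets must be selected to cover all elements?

B2, B3, B4, B5 together cover {0, 1, 2, 3, 4, 5, 6, 7, 8, 9, 10, 11} — every element.
No 3 of the 6 sets cover everything (all 20 triples fall short), so 4 is minimum.

4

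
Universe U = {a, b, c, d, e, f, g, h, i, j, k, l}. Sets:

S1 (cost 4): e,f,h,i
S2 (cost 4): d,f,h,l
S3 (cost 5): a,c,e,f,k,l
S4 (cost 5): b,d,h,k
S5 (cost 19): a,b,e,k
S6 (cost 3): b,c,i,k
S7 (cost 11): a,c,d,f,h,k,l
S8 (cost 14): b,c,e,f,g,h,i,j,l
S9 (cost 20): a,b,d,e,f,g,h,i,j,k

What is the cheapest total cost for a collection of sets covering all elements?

23

S2, S3, S8 cover every element at cost 4 + 5 + 14 = 23.
Any cover uses at least 2 sets; among all covering selections none totals below 23.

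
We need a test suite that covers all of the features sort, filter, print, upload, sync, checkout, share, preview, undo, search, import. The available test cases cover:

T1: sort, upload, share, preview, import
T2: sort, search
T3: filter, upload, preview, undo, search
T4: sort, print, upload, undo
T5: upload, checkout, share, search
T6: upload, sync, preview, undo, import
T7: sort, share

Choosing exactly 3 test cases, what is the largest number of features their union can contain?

10

Choosing T4, T5, T6 covers {sort, print, upload, sync, checkout, share, preview, undo, search, import} — 10 features.
No choice of 3 test cases does better; here filter is left uncovered.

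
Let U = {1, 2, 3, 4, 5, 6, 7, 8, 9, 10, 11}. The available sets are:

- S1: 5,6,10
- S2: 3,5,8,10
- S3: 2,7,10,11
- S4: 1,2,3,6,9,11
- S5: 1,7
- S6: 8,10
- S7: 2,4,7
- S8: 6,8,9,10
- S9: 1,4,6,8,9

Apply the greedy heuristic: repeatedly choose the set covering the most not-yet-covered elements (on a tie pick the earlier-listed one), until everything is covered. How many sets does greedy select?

3

Pick 1: S4 covers 6 new elements (1, 2, 3, 6, 9, 11).
Pick 2: S2 covers 3 new elements (5, 8, 10).
Pick 3: S7 covers 2 new elements (4, 7).
Greedy uses 3 sets.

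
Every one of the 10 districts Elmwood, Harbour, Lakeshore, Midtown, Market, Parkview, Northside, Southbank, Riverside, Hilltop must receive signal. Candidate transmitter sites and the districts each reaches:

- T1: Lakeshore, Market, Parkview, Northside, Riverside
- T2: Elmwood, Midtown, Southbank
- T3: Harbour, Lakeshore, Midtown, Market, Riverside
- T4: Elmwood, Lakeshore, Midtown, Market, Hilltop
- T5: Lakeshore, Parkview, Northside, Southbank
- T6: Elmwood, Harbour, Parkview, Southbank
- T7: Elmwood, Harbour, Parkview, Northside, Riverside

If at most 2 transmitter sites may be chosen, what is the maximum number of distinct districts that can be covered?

Choosing T4, T7 covers {Elmwood, Harbour, Lakeshore, Midtown, Market, Parkview, Northside, Riverside, Hilltop} — 9 districts.
No choice of 2 transmitter sites does better; here Southbank is left uncovered.

9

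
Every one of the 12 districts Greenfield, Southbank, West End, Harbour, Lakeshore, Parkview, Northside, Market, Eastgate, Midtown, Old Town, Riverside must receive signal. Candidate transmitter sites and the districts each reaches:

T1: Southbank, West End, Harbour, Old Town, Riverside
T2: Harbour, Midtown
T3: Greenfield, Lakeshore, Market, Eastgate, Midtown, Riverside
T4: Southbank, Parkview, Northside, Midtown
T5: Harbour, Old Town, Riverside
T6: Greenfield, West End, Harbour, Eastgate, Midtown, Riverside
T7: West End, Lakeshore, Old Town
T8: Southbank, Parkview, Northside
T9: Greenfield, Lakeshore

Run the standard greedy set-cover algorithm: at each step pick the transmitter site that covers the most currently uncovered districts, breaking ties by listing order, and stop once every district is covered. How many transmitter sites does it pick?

Pick 1: T3 covers 6 new districts (Greenfield, Lakeshore, Market, Eastgate, Midtown, Riverside).
Pick 2: T1 covers 4 new districts (Southbank, West End, Harbour, Old Town).
Pick 3: T4 covers 2 new districts (Parkview, Northside).
Greedy uses 3 transmitter sites.

3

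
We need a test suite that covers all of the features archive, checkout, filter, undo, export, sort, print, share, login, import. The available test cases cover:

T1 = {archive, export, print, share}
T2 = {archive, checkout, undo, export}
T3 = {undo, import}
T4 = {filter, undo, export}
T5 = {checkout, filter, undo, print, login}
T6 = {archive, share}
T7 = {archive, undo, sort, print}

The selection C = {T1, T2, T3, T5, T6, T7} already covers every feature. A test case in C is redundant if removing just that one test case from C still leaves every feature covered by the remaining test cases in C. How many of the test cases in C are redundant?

3

Drop T1: the rest still cover every feature — redundant.
Drop T2: the rest still cover every feature — redundant.
Drop T3: import uncovered — not redundant.
Drop T5: filter, login uncovered — not redundant.
Drop T6: the rest still cover every feature — redundant.
Drop T7: sort uncovered — not redundant.
3 redundant: T1, T2, T6.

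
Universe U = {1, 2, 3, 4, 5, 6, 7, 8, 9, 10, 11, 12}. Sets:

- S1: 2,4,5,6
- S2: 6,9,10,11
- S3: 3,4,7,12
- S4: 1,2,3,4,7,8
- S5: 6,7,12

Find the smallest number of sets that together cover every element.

S1, S2, S3, S4 together cover {1, 2, 3, 4, 5, 6, 7, 8, 9, 10, 11, 12} — every element.
No 3 of the 5 sets cover everything (all 10 triples fall short), so 4 is minimum.

4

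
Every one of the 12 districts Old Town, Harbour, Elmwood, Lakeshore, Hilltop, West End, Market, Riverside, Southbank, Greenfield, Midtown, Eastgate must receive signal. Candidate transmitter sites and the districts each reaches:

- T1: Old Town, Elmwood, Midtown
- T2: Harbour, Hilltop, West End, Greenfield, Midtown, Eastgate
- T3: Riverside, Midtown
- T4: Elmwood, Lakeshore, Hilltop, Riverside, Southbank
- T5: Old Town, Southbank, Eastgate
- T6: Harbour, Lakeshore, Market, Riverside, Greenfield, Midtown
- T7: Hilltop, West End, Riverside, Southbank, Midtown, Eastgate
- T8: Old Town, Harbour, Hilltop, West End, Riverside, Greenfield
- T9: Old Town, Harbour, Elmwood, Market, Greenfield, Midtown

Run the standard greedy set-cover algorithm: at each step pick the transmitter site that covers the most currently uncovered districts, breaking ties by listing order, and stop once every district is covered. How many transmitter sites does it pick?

3

Pick 1: T2 covers 6 new districts (Harbour, Hilltop, West End, Greenfield, Midtown, Eastgate).
Pick 2: T4 covers 4 new districts (Elmwood, Lakeshore, Riverside, Southbank).
Pick 3: T9 covers 2 new districts (Old Town, Market).
Greedy uses 3 transmitter sites.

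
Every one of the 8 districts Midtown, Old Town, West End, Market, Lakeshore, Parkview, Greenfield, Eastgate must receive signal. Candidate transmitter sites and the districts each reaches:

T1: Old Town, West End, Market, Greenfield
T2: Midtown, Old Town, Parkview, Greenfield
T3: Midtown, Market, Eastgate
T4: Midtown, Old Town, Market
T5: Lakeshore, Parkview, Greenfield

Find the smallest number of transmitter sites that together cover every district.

T1, T3, T5 together cover {Midtown, Old Town, West End, Market, Lakeshore, Parkview, Greenfield, Eastgate} — every district.
No 2 of the 5 transmitter sites cover everything (all 10 pairs fall short), so 3 is minimum.
Greedy (largest uncovered first) would take T1, T2, T3, T5 — 4 transmitter sites — but 3 suffice.

3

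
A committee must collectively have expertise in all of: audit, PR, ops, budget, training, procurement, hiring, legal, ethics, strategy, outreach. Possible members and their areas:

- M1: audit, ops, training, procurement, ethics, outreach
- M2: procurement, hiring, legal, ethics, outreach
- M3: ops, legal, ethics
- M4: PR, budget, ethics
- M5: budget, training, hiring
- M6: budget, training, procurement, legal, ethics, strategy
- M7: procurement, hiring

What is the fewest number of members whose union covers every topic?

4

M1, M2, M4, M6 together cover {audit, PR, ops, budget, training, procurement, hiring, legal, ethics, strategy, outreach} — every topic.
No 3 of the 7 members cover everything (all 35 triples fall short), so 4 is minimum.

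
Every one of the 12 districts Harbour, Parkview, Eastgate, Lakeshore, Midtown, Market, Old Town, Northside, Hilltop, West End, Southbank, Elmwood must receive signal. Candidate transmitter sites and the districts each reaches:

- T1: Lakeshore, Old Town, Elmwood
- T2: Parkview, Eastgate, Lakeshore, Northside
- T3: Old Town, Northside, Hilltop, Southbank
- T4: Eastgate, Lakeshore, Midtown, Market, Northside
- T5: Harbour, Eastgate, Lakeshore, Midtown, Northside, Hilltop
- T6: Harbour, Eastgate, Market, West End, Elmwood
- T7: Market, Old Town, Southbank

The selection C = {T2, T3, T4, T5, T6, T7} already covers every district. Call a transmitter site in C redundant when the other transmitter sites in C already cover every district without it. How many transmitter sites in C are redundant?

Drop T2: Parkview uncovered — not redundant.
Drop T3: the rest still cover every district — redundant.
Drop T4: the rest still cover every district — redundant.
Drop T5: the rest still cover every district — redundant.
Drop T6: West End, Elmwood uncovered — not redundant.
Drop T7: the rest still cover every district — redundant.
4 redundant: T3, T4, T5, T7.

4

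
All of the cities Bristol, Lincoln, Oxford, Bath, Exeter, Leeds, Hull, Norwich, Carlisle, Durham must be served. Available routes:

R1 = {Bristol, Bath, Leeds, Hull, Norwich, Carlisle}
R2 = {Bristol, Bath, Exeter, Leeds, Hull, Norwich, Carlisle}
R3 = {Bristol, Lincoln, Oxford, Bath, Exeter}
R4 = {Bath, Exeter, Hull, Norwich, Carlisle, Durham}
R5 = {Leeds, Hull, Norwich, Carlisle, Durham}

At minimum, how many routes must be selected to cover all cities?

2

R3, R5 together cover {Bristol, Lincoln, Oxford, Bath, Exeter, Leeds, Hull, Norwich, Carlisle, Durham} — every city.
No single route contains all 10 cities, so 2 is optimal.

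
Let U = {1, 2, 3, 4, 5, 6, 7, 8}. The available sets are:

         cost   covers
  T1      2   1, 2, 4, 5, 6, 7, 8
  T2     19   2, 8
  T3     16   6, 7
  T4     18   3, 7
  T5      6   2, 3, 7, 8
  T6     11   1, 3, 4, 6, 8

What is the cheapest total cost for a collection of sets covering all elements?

8

T1, T5 cover every element at cost 2 + 6 = 8.
Any cover uses at least 2 sets; among all covering selections none totals below 8.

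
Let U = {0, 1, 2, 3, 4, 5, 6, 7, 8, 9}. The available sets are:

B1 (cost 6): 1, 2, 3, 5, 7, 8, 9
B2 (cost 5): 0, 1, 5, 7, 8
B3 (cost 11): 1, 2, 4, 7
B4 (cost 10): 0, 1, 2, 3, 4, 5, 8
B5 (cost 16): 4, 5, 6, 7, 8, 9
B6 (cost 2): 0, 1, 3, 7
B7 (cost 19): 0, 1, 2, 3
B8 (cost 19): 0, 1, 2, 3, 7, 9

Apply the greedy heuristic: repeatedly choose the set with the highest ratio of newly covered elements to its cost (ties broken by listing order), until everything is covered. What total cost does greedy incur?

Pick 1: B6 adds 4 new (0, 1, 3, 7) at cost 2 (ratio 4/2).
Pick 2: B1 adds 4 new (2, 5, 8, 9) at cost 6 (ratio 4/6).
Pick 3: B5 adds 2 new (4, 6) at cost 16 (ratio 2/16).
Greedy total cost: 2 + 6 + 16 = 24.

24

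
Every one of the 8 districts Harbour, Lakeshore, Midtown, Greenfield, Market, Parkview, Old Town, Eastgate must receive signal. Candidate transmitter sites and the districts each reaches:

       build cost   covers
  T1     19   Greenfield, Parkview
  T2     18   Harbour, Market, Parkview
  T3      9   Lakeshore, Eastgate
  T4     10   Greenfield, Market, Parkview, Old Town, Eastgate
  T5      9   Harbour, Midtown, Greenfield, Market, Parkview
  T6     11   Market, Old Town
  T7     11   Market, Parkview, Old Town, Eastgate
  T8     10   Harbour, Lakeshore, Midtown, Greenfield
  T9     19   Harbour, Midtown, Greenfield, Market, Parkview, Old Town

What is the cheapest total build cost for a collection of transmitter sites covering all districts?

20

T4, T8 cover every district at build cost 10 + 10 = 20.
Any cover uses at least 2 transmitter sites; among all covering selections none totals below 20.
Greedy by coverage-per-build cost would pick T5, T3, T4 for 28 — worse than the optimum 20.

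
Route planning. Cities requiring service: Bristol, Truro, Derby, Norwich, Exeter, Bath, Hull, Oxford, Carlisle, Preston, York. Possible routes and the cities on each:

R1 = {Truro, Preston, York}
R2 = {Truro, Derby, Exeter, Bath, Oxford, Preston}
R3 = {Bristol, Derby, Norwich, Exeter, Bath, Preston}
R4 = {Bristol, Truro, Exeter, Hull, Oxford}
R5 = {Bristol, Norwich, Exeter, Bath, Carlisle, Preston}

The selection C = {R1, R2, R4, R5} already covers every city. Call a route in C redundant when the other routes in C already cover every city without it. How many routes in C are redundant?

Drop R1: York uncovered — not redundant.
Drop R2: Derby uncovered — not redundant.
Drop R4: Hull uncovered — not redundant.
Drop R5: Norwich, Carlisle uncovered — not redundant.
None of the routes in C is redundant.

0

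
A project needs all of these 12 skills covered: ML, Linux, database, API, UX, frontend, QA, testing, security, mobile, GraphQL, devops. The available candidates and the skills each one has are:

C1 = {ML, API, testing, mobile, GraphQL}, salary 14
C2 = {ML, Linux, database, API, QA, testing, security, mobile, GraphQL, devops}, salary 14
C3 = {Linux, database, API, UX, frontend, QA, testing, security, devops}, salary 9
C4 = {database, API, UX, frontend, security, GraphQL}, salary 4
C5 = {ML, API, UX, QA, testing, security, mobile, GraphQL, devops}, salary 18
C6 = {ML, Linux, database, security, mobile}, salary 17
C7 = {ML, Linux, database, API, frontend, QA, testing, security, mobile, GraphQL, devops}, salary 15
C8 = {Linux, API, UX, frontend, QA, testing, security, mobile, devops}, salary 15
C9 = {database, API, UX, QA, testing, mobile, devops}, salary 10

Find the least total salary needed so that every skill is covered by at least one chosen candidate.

18

C2, C4 cover every skill at salary 14 + 4 = 18.
Any cover uses at least 2 candidates; among all covering selections none totals below 18.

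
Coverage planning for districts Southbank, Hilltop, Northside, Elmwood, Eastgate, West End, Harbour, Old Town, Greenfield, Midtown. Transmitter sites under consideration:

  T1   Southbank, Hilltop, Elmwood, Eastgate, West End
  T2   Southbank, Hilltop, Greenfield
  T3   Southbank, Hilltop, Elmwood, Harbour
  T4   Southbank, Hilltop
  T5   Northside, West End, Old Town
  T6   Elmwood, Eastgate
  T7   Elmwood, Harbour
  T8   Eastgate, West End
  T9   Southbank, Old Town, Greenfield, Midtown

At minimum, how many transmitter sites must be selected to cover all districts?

4

T1, T3, T5, T9 together cover {Southbank, Hilltop, Northside, Elmwood, Eastgate, West End, Harbour, Old Town, Greenfield, Midtown} — every district.
No 3 of the 9 transmitter sites cover everything (all 84 triples fall short), so 4 is minimum.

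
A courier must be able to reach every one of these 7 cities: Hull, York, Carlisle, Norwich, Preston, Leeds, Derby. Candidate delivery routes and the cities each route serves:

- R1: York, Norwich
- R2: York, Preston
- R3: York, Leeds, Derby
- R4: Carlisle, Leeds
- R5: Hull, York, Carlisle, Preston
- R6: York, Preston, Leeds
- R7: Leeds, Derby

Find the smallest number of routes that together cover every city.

R1, R3, R5 together cover {Hull, York, Carlisle, Norwich, Preston, Leeds, Derby} — every city.
No 2 of the 7 routes cover everything (all 21 pairs fall short), so 3 is minimum.

3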